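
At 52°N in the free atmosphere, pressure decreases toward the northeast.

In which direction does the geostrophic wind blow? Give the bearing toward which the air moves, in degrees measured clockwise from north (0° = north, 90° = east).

The pressure-gradient force points toward the northeast (bearing 045°).
Geostrophic balance: in the Northern Hemisphere the Coriolis force deflects motion to the right, so the geostrophic wind blows 90° to the right of the pressure-gradient force (low pressure on the left).
Rotating 045° by 90° clockwise gives 135° — the wind blows toward the southeast.

135°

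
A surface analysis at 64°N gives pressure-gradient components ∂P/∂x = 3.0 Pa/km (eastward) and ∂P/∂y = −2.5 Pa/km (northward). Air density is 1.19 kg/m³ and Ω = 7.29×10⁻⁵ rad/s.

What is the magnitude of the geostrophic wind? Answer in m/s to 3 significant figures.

Coriolis parameter at 64°N:
f = 2Ω sin φ = 2 × 7.29×10⁻⁵ × sin 64° = 1.31×10⁻⁴ s⁻¹
Component geostrophic relations (x east, y north):
u_g = −(1/(fρ)) ∂P/∂y,  v_g = (1/(fρ)) ∂P/∂x
u_g = −(−2.5×10⁻³)/(1.31×10⁻⁴ × 1.19) = 16.0 m/s;  v_g = (3.0×10⁻³)/(1.31×10⁻⁴ × 1.19) = 19.2 m/s
|V_g| = √(u_g² + v_g²) = 25.0 m/s

25.0 m/s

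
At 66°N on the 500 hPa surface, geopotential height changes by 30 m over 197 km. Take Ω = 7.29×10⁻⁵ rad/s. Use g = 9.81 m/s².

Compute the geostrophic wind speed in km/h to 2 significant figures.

Coriolis parameter at 66°N:
f = 2Ω sin φ = 2 × 7.29×10⁻⁵ × sin 66° = 1.33×10⁻⁴ s⁻¹
Height gradient: |∂Z/∂n| = 30 m / 197000 m = 1.52×10⁻⁴
On a pressure surface, geostrophic balance gives V_g = (g/f)|∂Z/∂n|:
V_g = 9.81 × 1.52×10⁻⁴ / 1.33×10⁻⁴ = 11.2 m/s
Converting: 11.2 m/s × 3.6 = 40 km/h

40 km/h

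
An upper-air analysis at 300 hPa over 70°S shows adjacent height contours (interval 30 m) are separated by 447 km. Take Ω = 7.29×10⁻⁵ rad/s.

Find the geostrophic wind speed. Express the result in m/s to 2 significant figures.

4.8 m/s

Coriolis parameter at 70°S:
f = 2Ω sin φ = 2 × 7.29×10⁻⁵ × sin 70° = 1.37×10⁻⁴ s⁻¹
Height gradient: |∂Z/∂n| = 30 m / 447000 m = 6.71×10⁻⁵
On a pressure surface, geostrophic balance gives V_g = (g/f)|∂Z/∂n|:
V_g = 9.81 × 6.71×10⁻⁵ / 1.37×10⁻⁴ = 4.81 m/s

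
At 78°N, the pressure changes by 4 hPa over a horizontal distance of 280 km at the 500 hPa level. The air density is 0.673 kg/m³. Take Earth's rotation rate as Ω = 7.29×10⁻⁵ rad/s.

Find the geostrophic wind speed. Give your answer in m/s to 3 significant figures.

Coriolis parameter at 78°N:
f = 2Ω sin φ = 2 × 7.29×10⁻⁵ × sin 78° = 1.43×10⁻⁴ s⁻¹
Pressure gradient: |∂P/∂n| = 400 Pa / 280000 m = 1.43×10⁻³ Pa/m
Geostrophic balance (pressure-gradient force = Coriolis force):
V_g = (1/(fρ)) |∂P/∂n| = 1.43×10⁻³ / (1.43×10⁻⁴ × 0.673) = 14.9 m/s

14.9 m/s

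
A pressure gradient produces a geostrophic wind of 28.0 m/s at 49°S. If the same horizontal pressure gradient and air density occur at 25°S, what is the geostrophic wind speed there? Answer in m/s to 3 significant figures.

With the same pressure gradient and density, V_g ∝ 1/f ∝ 1/sin φ.
V₂ = V₁ · sin φ₁ / sin φ₂ = 28.0 × sin 49° / sin 25°
V₂ = 28.0 × 0.7547/0.4226 = 50.0 m/s

50.0 m/s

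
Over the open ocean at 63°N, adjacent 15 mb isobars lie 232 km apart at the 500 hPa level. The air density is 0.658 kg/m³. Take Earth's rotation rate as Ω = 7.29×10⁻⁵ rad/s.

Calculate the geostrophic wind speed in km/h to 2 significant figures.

Coriolis parameter at 63°N:
f = 2Ω sin φ = 2 × 7.29×10⁻⁵ × sin 63° = 1.30×10⁻⁴ s⁻¹
Pressure gradient: |∂P/∂n| = 1500 Pa / 232000 m = 6.47×10⁻³ Pa/m
Geostrophic balance (pressure-gradient force = Coriolis force):
V_g = (1/(fρ)) |∂P/∂n| = 6.47×10⁻³ / (1.30×10⁻⁴ × 0.658) = 75.6 m/s
Converting: 75.6 m/s × 3.6 = 270 km/h

270 km/h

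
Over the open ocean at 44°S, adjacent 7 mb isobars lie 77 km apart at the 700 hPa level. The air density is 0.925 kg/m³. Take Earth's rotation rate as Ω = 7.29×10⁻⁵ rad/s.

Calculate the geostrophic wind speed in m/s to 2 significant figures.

Coriolis parameter at 44°S:
f = 2Ω sin φ = 2 × 7.29×10⁻⁵ × sin 44° = 1.01×10⁻⁴ s⁻¹
Pressure gradient: |∂P/∂n| = 700 Pa / 77000 m = 9.09×10⁻³ Pa/m
Geostrophic balance (pressure-gradient force = Coriolis force):
V_g = (1/(fρ)) |∂P/∂n| = 9.09×10⁻³ / (1.01×10⁻⁴ × 0.925) = 97.0 m/s

97 m/s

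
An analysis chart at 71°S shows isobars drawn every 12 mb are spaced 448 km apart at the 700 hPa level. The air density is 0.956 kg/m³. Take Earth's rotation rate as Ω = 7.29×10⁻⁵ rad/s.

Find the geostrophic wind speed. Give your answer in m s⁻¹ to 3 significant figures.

Coriolis parameter at 71°S:
f = 2Ω sin φ = 2 × 7.29×10⁻⁵ × sin 71° = 1.38×10⁻⁴ s⁻¹
Pressure gradient: |∂P/∂n| = 1200 Pa / 448000 m = 2.68×10⁻³ Pa/m
Geostrophic balance (pressure-gradient force = Coriolis force):
V_g = (1/(fρ)) |∂P/∂n| = 2.68×10⁻³ / (1.38×10⁻⁴ × 0.956) = 20.3 m/s

20.3 m s⁻¹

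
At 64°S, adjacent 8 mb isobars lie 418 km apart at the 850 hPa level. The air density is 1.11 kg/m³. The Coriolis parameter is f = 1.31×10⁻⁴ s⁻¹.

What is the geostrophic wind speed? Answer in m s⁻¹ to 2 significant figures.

Pressure gradient: |∂P/∂n| = 800 Pa / 418000 m = 1.91×10⁻³ Pa/m
Geostrophic balance (pressure-gradient force = Coriolis force):
V_g = (1/(fρ)) |∂P/∂n| = 1.91×10⁻³ / (1.31×10⁻⁴ × 1.11) = 13.2 m/s

13 m s⁻¹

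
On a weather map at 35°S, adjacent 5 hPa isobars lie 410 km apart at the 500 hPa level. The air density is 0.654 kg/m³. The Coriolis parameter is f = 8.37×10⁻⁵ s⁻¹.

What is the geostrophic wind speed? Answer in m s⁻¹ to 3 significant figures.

22.3 m s⁻¹

Pressure gradient: |∂P/∂n| = 500 Pa / 410000 m = 1.22×10⁻³ Pa/m
Geostrophic balance (pressure-gradient force = Coriolis force):
V_g = (1/(fρ)) |∂P/∂n| = 1.22×10⁻³ / (8.37×10⁻⁵ × 0.654) = 22.3 m/s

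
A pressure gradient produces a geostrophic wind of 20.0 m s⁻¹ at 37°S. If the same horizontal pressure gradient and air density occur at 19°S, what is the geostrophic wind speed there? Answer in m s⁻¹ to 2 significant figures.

With the same pressure gradient and density, V_g ∝ 1/f ∝ 1/sin φ.
V₂ = V₁ · sin φ₁ / sin φ₂ = 20.0 × sin 37° / sin 19°
V₂ = 20.0 × 0.6018/0.3256 = 37 m s⁻¹

37 m s⁻¹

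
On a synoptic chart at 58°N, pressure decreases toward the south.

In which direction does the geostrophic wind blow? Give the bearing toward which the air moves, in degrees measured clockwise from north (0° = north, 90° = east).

270°

The pressure-gradient force points toward the south (bearing 180°).
Geostrophic balance: in the Northern Hemisphere the Coriolis force deflects motion to the right, so the geostrophic wind blows 90° to the right of the pressure-gradient force (low pressure on the left).
Rotating 180° by 90° clockwise gives 270° — the wind blows toward the west.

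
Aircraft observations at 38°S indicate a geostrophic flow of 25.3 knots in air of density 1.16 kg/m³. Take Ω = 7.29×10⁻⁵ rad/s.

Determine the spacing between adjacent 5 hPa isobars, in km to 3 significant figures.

369 km

Coriolis parameter at 38°S:
f = 2Ω sin φ = 2 × 7.29×10⁻⁵ × sin 38° = 8.98×10⁻⁵ s⁻¹
Wind speed in SI: 25.3 knots = 13.0 m/s
Geostrophic balance rearranged: |∂P/∂n| = f ρ V_g
|∂P/∂n| = 8.98×10⁻⁵ × 1.16 × 13.0 = 1.36×10⁻³ Pa/m
Isobar spacing: Δn = ΔP/|∂P/∂n| = 500 Pa / 1.36×10⁻³ Pa/m = 368938 m ≈ 369 km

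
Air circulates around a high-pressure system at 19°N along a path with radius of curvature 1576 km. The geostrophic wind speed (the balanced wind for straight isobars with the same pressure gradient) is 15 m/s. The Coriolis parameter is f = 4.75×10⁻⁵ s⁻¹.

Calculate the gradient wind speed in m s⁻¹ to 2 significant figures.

21 m s⁻¹

Around a high, pressure-gradient force acts outward with centrifugal, so Coriolis balances both:
fV = (1/ρ)|∂P/∂n| + V²/R  →  V² − fR·V + fR·V_g = 0
With fR = 4.75×10⁻⁵ × 1576×10³ m = 74.9 m/s:
V = [fR − √((fR)² − 4 fR V_g)]/2 = [74.9 − √(74.9² − 4×74.9×15)]/2 = 20.8 m/s
Supergeostrophic (V > V_g = 15 m/s), as expected around a high.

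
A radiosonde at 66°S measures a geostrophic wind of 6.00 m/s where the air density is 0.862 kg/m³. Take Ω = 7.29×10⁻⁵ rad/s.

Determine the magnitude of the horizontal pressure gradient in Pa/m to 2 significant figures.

6.9×10⁻⁴ Pa/m

Coriolis parameter at 66°S:
f = 2Ω sin φ = 2 × 7.29×10⁻⁵ × sin 66° = 1.33×10⁻⁴ s⁻¹
Geostrophic balance rearranged: |∂P/∂n| = f ρ V_g
|∂P/∂n| = 1.33×10⁻⁴ × 0.862 × 6.00 = 6.89×10⁻⁴ Pa/m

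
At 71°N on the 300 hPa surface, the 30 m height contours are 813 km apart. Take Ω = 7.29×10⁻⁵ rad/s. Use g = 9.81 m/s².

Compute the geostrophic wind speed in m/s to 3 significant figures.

Coriolis parameter at 71°N:
f = 2Ω sin φ = 2 × 7.29×10⁻⁵ × sin 71° = 1.38×10⁻⁴ s⁻¹
Height gradient: |∂Z/∂n| = 30 m / 813000 m = 3.69×10⁻⁵
On a pressure surface, geostrophic balance gives V_g = (g/f)|∂Z/∂n|:
V_g = 9.81 × 3.69×10⁻⁵ / 1.38×10⁻⁴ = 2.63 m/s

2.63 m/s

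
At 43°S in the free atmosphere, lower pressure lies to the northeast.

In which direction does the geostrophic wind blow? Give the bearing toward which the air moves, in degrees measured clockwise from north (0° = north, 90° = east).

The pressure-gradient force points toward the northeast (bearing 045°).
Geostrophic balance: in the Southern Hemisphere the Coriolis force deflects motion to the left, so the geostrophic wind blows 90° to the left of the pressure-gradient force (low pressure on the right).
Rotating 045° by 90° counterclockwise gives 315° — the wind blows toward the northwest.

315°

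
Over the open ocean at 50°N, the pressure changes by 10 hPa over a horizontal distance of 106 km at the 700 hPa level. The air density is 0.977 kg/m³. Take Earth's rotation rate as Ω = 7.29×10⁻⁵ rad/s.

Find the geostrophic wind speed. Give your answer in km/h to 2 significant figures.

310 km/h

Coriolis parameter at 50°N:
f = 2Ω sin φ = 2 × 7.29×10⁻⁵ × sin 50° = 1.12×10⁻⁴ s⁻¹
Pressure gradient: |∂P/∂n| = 1000 Pa / 106000 m = 9.43×10⁻³ Pa/m
Geostrophic balance (pressure-gradient force = Coriolis force):
V_g = (1/(fρ)) |∂P/∂n| = 9.43×10⁻³ / (1.12×10⁻⁴ × 0.977) = 86.5 m/s
Converting: 86.5 m/s × 3.6 = 310 km/h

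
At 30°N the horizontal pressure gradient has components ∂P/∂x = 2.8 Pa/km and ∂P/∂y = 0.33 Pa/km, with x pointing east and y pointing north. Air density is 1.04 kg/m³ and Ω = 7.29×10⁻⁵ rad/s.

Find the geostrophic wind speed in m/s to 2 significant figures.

37 m/s

Coriolis parameter at 30°N:
f = 2Ω sin φ = 2 × 7.29×10⁻⁵ × sin 30° = 7.29×10⁻⁵ s⁻¹
Component geostrophic relations (x east, y north):
u_g = −(1/(fρ)) ∂P/∂y,  v_g = (1/(fρ)) ∂P/∂x
u_g = −(0.33×10⁻³)/(7.29×10⁻⁵ × 1.04) = −4.35 m/s;  v_g = (2.8×10⁻³)/(7.29×10⁻⁵ × 1.04) = 36.9 m/s
|V_g| = √(u_g² + v_g²) = 37.2 m/s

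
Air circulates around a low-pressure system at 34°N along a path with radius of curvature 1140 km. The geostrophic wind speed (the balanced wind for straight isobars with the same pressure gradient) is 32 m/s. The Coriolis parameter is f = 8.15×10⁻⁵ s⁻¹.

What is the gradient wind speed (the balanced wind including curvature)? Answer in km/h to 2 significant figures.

91 km/h

Around a low, centrifugal force acts outward with Coriolis, so pressure-gradient force balances both:
(1/ρ)|∂P/∂n| = fV + V²/R  →  V² + fR·V − fR·V_g = 0
With fR = 8.15×10⁻⁵ × 1140×10³ m = 92.9 m/s:
V = [−fR + √((fR)² + 4 fR V_g)]/2 = [−92.9 + √(92.9² + 4×92.9×32)]/2 = 25.2 m/s
Subgeostrophic (V < V_g = 32 m/s), as expected around a low.
Converting: 25.2 m/s × 3.6 = 91 km/h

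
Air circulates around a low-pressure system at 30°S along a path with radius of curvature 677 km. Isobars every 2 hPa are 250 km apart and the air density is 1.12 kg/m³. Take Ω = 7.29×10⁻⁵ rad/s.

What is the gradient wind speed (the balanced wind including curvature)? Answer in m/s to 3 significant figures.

8.38 m/s

Coriolis parameter at 30°S:
f = 2Ω sin φ = 2 × 7.29×10⁻⁵ × sin 30° = 7.29×10⁻⁵ s⁻¹
Pressure gradient: |∂P/∂n| = 200 Pa / 250000 m = 8.00×10⁻⁴ Pa/m
Geostrophic speed: V_g = |∂P/∂n|/(fρ) = 8.00×10⁻⁴/(7.29×10⁻⁵ × 1.12) = 9.80 m/s
Around a low, centrifugal force acts outward with Coriolis, so pressure-gradient force balances both:
(1/ρ)|∂P/∂n| = fV + V²/R  →  V² + fR·V − fR·V_g = 0
With fR = 7.29×10⁻⁵ × 677×10³ m = 49.4 m/s:
V = [−fR + √((fR)² + 4 fR V_g)]/2 = [−49.4 + √(49.4² + 4×49.4×9.8)]/2 = 8.38 m/s
Subgeostrophic (V < V_g = 9.8 m/s), as expected around a low.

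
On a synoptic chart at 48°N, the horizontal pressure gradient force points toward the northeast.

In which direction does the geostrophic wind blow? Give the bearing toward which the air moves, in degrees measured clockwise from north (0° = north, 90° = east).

135°

The pressure-gradient force points toward the northeast (bearing 045°).
Geostrophic balance: in the Northern Hemisphere the Coriolis force deflects motion to the right, so the geostrophic wind blows 90° to the right of the pressure-gradient force (low pressure on the left).
Rotating 045° by 90° clockwise gives 135° — the wind blows toward the southeast.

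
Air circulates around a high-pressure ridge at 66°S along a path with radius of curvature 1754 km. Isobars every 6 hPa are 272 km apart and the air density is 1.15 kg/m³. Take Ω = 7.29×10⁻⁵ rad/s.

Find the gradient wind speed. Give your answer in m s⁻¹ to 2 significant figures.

Coriolis parameter at 66°S:
f = 2Ω sin φ = 2 × 7.29×10⁻⁵ × sin 66° = 1.33×10⁻⁴ s⁻¹
Pressure gradient: |∂P/∂n| = 600 Pa / 272000 m = 2.21×10⁻³ Pa/m
Geostrophic speed: V_g = |∂P/∂n|/(fρ) = 2.21×10⁻³/(1.33×10⁻⁴ × 1.15) = 14.4 m/s
Around a high, pressure-gradient force acts outward with centrifugal, so Coriolis balances both:
fV = (1/ρ)|∂P/∂n| + V²/R  →  V² − fR·V + fR·V_g = 0
With fR = 1.33×10⁻⁴ × 1754×10³ m = 234 m/s:
V = [fR − √((fR)² − 4 fR V_g)]/2 = [234 − √(234² − 4×234×14.4)]/2 = 15.4 m/s
Supergeostrophic (V > V_g = 14.4 m/s), as expected around a high.

15 m s⁻¹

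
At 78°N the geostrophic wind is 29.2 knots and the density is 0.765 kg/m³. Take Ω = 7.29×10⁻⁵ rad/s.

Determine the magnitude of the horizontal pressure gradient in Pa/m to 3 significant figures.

1.64×10⁻³ Pa/m

Coriolis parameter at 78°N:
f = 2Ω sin φ = 2 × 7.29×10⁻⁵ × sin 78° = 1.43×10⁻⁴ s⁻¹
Wind speed in SI: 29.2 knots = 15.0 m/s
Geostrophic balance rearranged: |∂P/∂n| = f ρ V_g
|∂P/∂n| = 1.43×10⁻⁴ × 0.765 × 15.0 = 1.64×10⁻³ Pa/m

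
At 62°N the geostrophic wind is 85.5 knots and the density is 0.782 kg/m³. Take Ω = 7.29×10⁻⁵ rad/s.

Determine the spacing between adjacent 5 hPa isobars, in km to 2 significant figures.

Coriolis parameter at 62°N:
f = 2Ω sin φ = 2 × 7.29×10⁻⁵ × sin 62° = 1.29×10⁻⁴ s⁻¹
Wind speed in SI: 85.5 knots = 44.0 m/s
Geostrophic balance rearranged: |∂P/∂n| = f ρ V_g
|∂P/∂n| = 1.29×10⁻⁴ × 0.782 × 44.0 = 4.43×10⁻³ Pa/m
Isobar spacing: Δn = ΔP/|∂P/∂n| = 500 Pa / 4.43×10⁻³ Pa/m = 112919 m ≈ 110 km

110 km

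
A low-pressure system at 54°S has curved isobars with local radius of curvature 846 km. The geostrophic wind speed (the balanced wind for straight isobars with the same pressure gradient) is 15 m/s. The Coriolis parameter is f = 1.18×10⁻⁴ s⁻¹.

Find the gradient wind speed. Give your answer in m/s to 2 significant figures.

13 m/s

Around a low, centrifugal force acts outward with Coriolis, so pressure-gradient force balances both:
(1/ρ)|∂P/∂n| = fV + V²/R  →  V² + fR·V − fR·V_g = 0
With fR = 1.18×10⁻⁴ × 846×10³ m = 99.8 m/s:
V = [−fR + √((fR)² + 4 fR V_g)]/2 = [−99.8 + √(99.8² + 4×99.8×15)]/2 = 13.2 m/s
Subgeostrophic (V < V_g = 15 m/s), as expected around a low.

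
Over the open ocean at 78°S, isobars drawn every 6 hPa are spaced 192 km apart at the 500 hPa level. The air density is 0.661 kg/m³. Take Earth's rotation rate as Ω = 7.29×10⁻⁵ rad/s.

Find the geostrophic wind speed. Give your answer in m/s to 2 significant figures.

33 m/s

Coriolis parameter at 78°S:
f = 2Ω sin φ = 2 × 7.29×10⁻⁵ × sin 78° = 1.43×10⁻⁴ s⁻¹
Pressure gradient: |∂P/∂n| = 600 Pa / 192000 m = 3.12×10⁻³ Pa/m
Geostrophic balance (pressure-gradient force = Coriolis force):
V_g = (1/(fρ)) |∂P/∂n| = 3.12×10⁻³ / (1.43×10⁻⁴ × 0.661) = 33.2 m/s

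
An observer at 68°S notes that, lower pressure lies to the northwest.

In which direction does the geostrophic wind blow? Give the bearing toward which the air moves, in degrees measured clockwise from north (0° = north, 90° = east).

The pressure-gradient force points toward the northwest (bearing 315°).
Geostrophic balance: in the Southern Hemisphere the Coriolis force deflects motion to the left, so the geostrophic wind blows 90° to the left of the pressure-gradient force (low pressure on the right).
Rotating 315° by 90° counterclockwise gives 225° — the wind blows toward the southwest.

225°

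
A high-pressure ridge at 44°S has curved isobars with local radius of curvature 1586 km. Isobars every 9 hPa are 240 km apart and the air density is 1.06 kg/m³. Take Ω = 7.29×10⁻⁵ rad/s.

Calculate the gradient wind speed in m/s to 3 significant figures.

51.3 m/s

Coriolis parameter at 44°S:
f = 2Ω sin φ = 2 × 7.29×10⁻⁵ × sin 44° = 1.01×10⁻⁴ s⁻¹
Pressure gradient: |∂P/∂n| = 900 Pa / 240000 m = 3.75×10⁻³ Pa/m
Geostrophic speed: V_g = |∂P/∂n|/(fρ) = 3.75×10⁻³/(1.01×10⁻⁴ × 1.06) = 34.9 m/s
Around a high, pressure-gradient force acts outward with centrifugal, so Coriolis balances both:
fV = (1/ρ)|∂P/∂n| + V²/R  →  V² − fR·V + fR·V_g = 0
With fR = 1.01×10⁻⁴ × 1586×10³ m = 161 m/s:
V = [fR − √((fR)² − 4 fR V_g)]/2 = [161 − √(161² − 4×161×34.9)]/2 = 51.3 m/s
Supergeostrophic (V > V_g = 34.9 m/s), as expected around a high.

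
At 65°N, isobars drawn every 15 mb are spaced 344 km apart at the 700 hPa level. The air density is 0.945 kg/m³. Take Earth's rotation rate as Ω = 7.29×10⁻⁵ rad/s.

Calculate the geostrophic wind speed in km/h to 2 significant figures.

130 km/h

Coriolis parameter at 65°N:
f = 2Ω sin φ = 2 × 7.29×10⁻⁵ × sin 65° = 1.32×10⁻⁴ s⁻¹
Pressure gradient: |∂P/∂n| = 1500 Pa / 344000 m = 4.36×10⁻³ Pa/m
Geostrophic balance (pressure-gradient force = Coriolis force):
V_g = (1/(fρ)) |∂P/∂n| = 4.36×10⁻³ / (1.32×10⁻⁴ × 0.945) = 34.9 m/s
Converting: 34.9 m/s × 3.6 = 130 km/h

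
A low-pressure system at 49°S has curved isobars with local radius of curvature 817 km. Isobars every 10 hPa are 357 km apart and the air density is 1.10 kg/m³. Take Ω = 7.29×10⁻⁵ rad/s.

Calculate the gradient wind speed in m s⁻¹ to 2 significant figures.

Coriolis parameter at 49°S:
f = 2Ω sin φ = 2 × 7.29×10⁻⁵ × sin 49° = 1.10×10⁻⁴ s⁻¹
Pressure gradient: |∂P/∂n| = 1000 Pa / 357000 m = 2.80×10⁻³ Pa/m
Geostrophic speed: V_g = |∂P/∂n|/(fρ) = 2.80×10⁻³/(1.10×10⁻⁴ × 1.10) = 23.1 m/s
Around a low, centrifugal force acts outward with Coriolis, so pressure-gradient force balances both:
(1/ρ)|∂P/∂n| = fV + V²/R  →  V² + fR·V − fR·V_g = 0
With fR = 1.10×10⁻⁴ × 817×10³ m = 89.9 m/s:
V = [−fR + √((fR)² + 4 fR V_g)]/2 = [−89.9 + √(89.9² + 4×89.9×23.1)]/2 = 19.1 m/s
Subgeostrophic (V < V_g = 23.1 m/s), as expected around a low.

19 m s⁻¹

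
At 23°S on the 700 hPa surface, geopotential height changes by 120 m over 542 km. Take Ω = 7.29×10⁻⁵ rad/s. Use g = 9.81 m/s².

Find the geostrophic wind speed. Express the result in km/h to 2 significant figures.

Coriolis parameter at 23°S:
f = 2Ω sin φ = 2 × 7.29×10⁻⁵ × sin 23° = 5.70×10⁻⁵ s⁻¹
Height gradient: |∂Z/∂n| = 120 m / 542000 m = 2.21×10⁻⁴
On a pressure surface, geostrophic balance gives V_g = (g/f)|∂Z/∂n|:
V_g = 9.81 × 2.21×10⁻⁴ / 5.70×10⁻⁵ = 38.1 m/s
Converting: 38.1 m/s × 3.6 = 140 km/h

140 km/h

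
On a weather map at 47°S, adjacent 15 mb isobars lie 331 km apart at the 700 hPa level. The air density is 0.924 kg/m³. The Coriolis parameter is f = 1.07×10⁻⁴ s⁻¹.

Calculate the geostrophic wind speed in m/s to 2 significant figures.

46 m/s

Pressure gradient: |∂P/∂n| = 1500 Pa / 331000 m = 4.53×10⁻³ Pa/m
Geostrophic balance (pressure-gradient force = Coriolis force):
V_g = (1/(fρ)) |∂P/∂n| = 4.53×10⁻³ / (1.07×10⁻⁴ × 0.924) = 45.8 m/s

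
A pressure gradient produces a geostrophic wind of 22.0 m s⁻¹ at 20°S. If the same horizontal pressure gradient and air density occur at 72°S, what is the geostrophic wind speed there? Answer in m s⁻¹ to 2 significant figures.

With the same pressure gradient and density, V_g ∝ 1/f ∝ 1/sin φ.
V₂ = V₁ · sin φ₁ / sin φ₂ = 22.0 × sin 20° / sin 72°
V₂ = 22.0 × 0.3420/0.9511 = 7.9 m s⁻¹

7.9 m s⁻¹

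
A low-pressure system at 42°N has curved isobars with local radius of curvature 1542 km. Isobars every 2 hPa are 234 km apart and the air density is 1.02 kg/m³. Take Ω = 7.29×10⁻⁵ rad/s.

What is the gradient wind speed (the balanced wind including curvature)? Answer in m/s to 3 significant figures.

8.15 m/s

Coriolis parameter at 42°N:
f = 2Ω sin φ = 2 × 7.29×10⁻⁵ × sin 42° = 9.76×10⁻⁵ s⁻¹
Pressure gradient: |∂P/∂n| = 200 Pa / 234000 m = 8.55×10⁻⁴ Pa/m
Geostrophic speed: V_g = |∂P/∂n|/(fρ) = 8.55×10⁻⁴/(9.76×10⁻⁵ × 1.02) = 8.59 m/s
Around a low, centrifugal force acts outward with Coriolis, so pressure-gradient force balances both:
(1/ρ)|∂P/∂n| = fV + V²/R  →  V² + fR·V − fR·V_g = 0
With fR = 9.76×10⁻⁵ × 1542×10³ m = 150 m/s:
V = [−fR + √((fR)² + 4 fR V_g)]/2 = [−150 + √(150² + 4×150×8.59)]/2 = 8.15 m/s
Subgeostrophic (V < V_g = 8.59 m/s), as expected around a low.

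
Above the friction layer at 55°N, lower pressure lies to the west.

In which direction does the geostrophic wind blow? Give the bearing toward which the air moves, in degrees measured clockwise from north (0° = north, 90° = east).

The pressure-gradient force points toward the west (bearing 270°).
Geostrophic balance: in the Northern Hemisphere the Coriolis force deflects motion to the right, so the geostrophic wind blows 90° to the right of the pressure-gradient force (low pressure on the left).
Rotating 270° by 90° clockwise gives 000° — the wind blows toward the north.

000°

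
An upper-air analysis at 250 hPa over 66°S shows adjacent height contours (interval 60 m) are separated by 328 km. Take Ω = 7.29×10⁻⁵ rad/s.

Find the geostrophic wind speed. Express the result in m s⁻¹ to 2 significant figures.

Coriolis parameter at 66°S:
f = 2Ω sin φ = 2 × 7.29×10⁻⁵ × sin 66° = 1.33×10⁻⁴ s⁻¹
Height gradient: |∂Z/∂n| = 60 m / 328000 m = 1.83×10⁻⁴
On a pressure surface, geostrophic balance gives V_g = (g/f)|∂Z/∂n|:
V_g = 9.81 × 1.83×10⁻⁴ / 1.33×10⁻⁴ = 13.5 m/s

13 m s⁻¹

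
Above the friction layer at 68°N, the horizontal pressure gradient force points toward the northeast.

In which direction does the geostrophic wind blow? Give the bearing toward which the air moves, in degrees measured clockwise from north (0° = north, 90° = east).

135°

The pressure-gradient force points toward the northeast (bearing 045°).
Geostrophic balance: in the Northern Hemisphere the Coriolis force deflects motion to the right, so the geostrophic wind blows 90° to the right of the pressure-gradient force (low pressure on the left).
Rotating 045° by 90° clockwise gives 135° — the wind blows toward the southeast.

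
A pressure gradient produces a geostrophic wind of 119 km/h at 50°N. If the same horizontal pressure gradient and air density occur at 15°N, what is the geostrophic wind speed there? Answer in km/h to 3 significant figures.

352 km/h

With the same pressure gradient and density, V_g ∝ 1/f ∝ 1/sin φ.
V₂ = V₁ · sin φ₁ / sin φ₂ = 119 × sin 50° / sin 15°
V₂ = 119 × 0.7660/0.2588 = 352 km/h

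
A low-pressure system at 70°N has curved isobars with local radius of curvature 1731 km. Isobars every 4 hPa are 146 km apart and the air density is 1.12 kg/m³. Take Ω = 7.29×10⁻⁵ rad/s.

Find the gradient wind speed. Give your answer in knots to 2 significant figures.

Coriolis parameter at 70°N:
f = 2Ω sin φ = 2 × 7.29×10⁻⁵ × sin 70° = 1.37×10⁻⁴ s⁻¹
Pressure gradient: |∂P/∂n| = 400 Pa / 146000 m = 2.74×10⁻³ Pa/m
Geostrophic speed: V_g = |∂P/∂n|/(fρ) = 2.74×10⁻³/(1.37×10⁻⁴ × 1.12) = 17.9 m/s
Around a low, centrifugal force acts outward with Coriolis, so pressure-gradient force balances both:
(1/ρ)|∂P/∂n| = fV + V²/R  →  V² + fR·V − fR·V_g = 0
With fR = 1.37×10⁻⁴ × 1731×10³ m = 237 m/s:
V = [−fR + √((fR)² + 4 fR V_g)]/2 = [−237 + √(237² + 4×237×17.9)]/2 = 16.7 m/s
Subgeostrophic (V < V_g = 17.9 m/s), as expected around a low.
Converting: 16.7 m/s × 1.944 = 32 knots

32 knots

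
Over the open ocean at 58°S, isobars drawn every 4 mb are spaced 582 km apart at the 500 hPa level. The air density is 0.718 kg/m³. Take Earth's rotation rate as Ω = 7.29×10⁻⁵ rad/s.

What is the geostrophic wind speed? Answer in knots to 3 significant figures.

15.0 knots

Coriolis parameter at 58°S:
f = 2Ω sin φ = 2 × 7.29×10⁻⁵ × sin 58° = 1.24×10⁻⁴ s⁻¹
Pressure gradient: |∂P/∂n| = 400 Pa / 582000 m = 6.87×10⁻⁴ Pa/m
Geostrophic balance (pressure-gradient force = Coriolis force):
V_g = (1/(fρ)) |∂P/∂n| = 6.87×10⁻⁴ / (1.24×10⁻⁴ × 0.718) = 7.74 m/s
Converting: 7.74 m/s × 1.944 = 15.0 knots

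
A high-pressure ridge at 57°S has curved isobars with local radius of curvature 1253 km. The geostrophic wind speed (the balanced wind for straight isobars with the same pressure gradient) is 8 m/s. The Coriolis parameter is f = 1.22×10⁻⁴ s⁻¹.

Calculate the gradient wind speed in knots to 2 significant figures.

16 knots

Around a high, pressure-gradient force acts outward with centrifugal, so Coriolis balances both:
fV = (1/ρ)|∂P/∂n| + V²/R  →  V² − fR·V + fR·V_g = 0
With fR = 1.22×10⁻⁴ × 1253×10³ m = 153 m/s:
V = [fR − √((fR)² − 4 fR V_g)]/2 = [153 − √(153² − 4×153×8)]/2 = 8.47 m/s
Supergeostrophic (V > V_g = 8 m/s), as expected around a high.
Converting: 8.47 m/s × 1.944 = 16 knots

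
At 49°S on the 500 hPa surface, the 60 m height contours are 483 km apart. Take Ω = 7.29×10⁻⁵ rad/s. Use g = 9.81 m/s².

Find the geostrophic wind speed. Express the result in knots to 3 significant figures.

Coriolis parameter at 49°S:
f = 2Ω sin φ = 2 × 7.29×10⁻⁵ × sin 49° = 1.10×10⁻⁴ s⁻¹
Height gradient: |∂Z/∂n| = 60 m / 483000 m = 1.24×10⁻⁴
On a pressure surface, geostrophic balance gives V_g = (g/f)|∂Z/∂n|:
V_g = 9.81 × 1.24×10⁻⁴ / 1.10×10⁻⁴ = 11.1 m/s
Converting: 11.1 m/s × 1.944 = 21.5 knots

21.5 knots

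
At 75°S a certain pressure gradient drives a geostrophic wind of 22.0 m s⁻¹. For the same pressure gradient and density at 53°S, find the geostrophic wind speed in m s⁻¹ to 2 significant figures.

With the same pressure gradient and density, V_g ∝ 1/f ∝ 1/sin φ.
V₂ = V₁ · sin φ₁ / sin φ₂ = 22.0 × sin 75° / sin 53°
V₂ = 22.0 × 0.9659/0.7986 = 27 m s⁻¹

27 m s⁻¹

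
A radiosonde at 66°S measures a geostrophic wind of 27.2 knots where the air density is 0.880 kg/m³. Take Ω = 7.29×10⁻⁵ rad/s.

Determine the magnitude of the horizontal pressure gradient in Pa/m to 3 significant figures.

Coriolis parameter at 66°S:
f = 2Ω sin φ = 2 × 7.29×10⁻⁵ × sin 66° = 1.33×10⁻⁴ s⁻¹
Wind speed in SI: 27.2 knots = 14.0 m/s
Geostrophic balance rearranged: |∂P/∂n| = f ρ V_g
|∂P/∂n| = 1.33×10⁻⁴ × 0.880 × 14.0 = 1.64×10⁻³ Pa/m

1.64×10⁻³ Pa/m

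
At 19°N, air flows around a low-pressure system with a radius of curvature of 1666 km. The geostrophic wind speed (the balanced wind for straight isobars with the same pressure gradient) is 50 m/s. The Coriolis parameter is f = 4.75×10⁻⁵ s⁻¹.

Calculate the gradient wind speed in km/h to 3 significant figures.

Around a low, centrifugal force acts outward with Coriolis, so pressure-gradient force balances both:
(1/ρ)|∂P/∂n| = fV + V²/R  →  V² + fR·V − fR·V_g = 0
With fR = 4.75×10⁻⁵ × 1666×10³ m = 79.1 m/s:
V = [−fR + √((fR)² + 4 fR V_g)]/2 = [−79.1 + √(79.1² + 4×79.1×50)]/2 = 34.7 m/s
Subgeostrophic (V < V_g = 50 m/s), as expected around a low.
Converting: 34.7 m/s × 3.6 = 125 km/h

125 km/h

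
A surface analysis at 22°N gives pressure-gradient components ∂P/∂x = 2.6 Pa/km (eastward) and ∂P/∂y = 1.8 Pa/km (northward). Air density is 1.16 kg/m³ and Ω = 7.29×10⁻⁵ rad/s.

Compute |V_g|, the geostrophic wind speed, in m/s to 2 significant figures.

50 m/s

Coriolis parameter at 22°N:
f = 2Ω sin φ = 2 × 7.29×10⁻⁵ × sin 22° = 5.46×10⁻⁵ s⁻¹
Component geostrophic relations (x east, y north):
u_g = −(1/(fρ)) ∂P/∂y,  v_g = (1/(fρ)) ∂P/∂x
u_g = −(1.8×10⁻³)/(5.46×10⁻⁵ × 1.16) = −28.4 m/s;  v_g = (2.6×10⁻³)/(5.46×10⁻⁵ × 1.16) = 41.0 m/s
|V_g| = √(u_g² + v_g²) = 49.9 m/s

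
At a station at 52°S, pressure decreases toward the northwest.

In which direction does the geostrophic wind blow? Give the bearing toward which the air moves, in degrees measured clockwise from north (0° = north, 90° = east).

225°

The pressure-gradient force points toward the northwest (bearing 315°).
Geostrophic balance: in the Southern Hemisphere the Coriolis force deflects motion to the left, so the geostrophic wind blows 90° to the left of the pressure-gradient force (low pressure on the right).
Rotating 315° by 90° counterclockwise gives 225° — the wind blows toward the southwest.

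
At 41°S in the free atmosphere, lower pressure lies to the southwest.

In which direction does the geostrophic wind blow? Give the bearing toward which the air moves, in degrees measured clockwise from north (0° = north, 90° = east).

The pressure-gradient force points toward the southwest (bearing 225°).
Geostrophic balance: in the Southern Hemisphere the Coriolis force deflects motion to the left, so the geostrophic wind blows 90° to the left of the pressure-gradient force (low pressure on the right).
Rotating 225° by 90° counterclockwise gives 135° — the wind blows toward the southeast.

135°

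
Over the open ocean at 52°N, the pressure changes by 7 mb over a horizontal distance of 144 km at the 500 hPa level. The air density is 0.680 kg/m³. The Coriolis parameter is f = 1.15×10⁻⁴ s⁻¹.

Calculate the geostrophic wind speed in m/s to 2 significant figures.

Pressure gradient: |∂P/∂n| = 700 Pa / 144000 m = 4.86×10⁻³ Pa/m
Geostrophic balance (pressure-gradient force = Coriolis force):
V_g = (1/(fρ)) |∂P/∂n| = 4.86×10⁻³ / (1.15×10⁻⁴ × 0.680) = 62.2 m/s

62 m/s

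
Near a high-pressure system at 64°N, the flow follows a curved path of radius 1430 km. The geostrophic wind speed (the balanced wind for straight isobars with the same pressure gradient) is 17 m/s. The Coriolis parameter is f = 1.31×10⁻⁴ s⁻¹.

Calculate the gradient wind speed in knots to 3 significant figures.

36.8 knots

Around a high, pressure-gradient force acts outward with centrifugal, so Coriolis balances both:
fV = (1/ρ)|∂P/∂n| + V²/R  →  V² − fR·V + fR·V_g = 0
With fR = 1.31×10⁻⁴ × 1430×10³ m = 187 m/s:
V = [fR − √((fR)² − 4 fR V_g)]/2 = [187 − √(187² − 4×187×17)]/2 = 18.9 m/s
Supergeostrophic (V > V_g = 17 m/s), as expected around a high.
Converting: 18.9 m/s × 1.944 = 36.8 knots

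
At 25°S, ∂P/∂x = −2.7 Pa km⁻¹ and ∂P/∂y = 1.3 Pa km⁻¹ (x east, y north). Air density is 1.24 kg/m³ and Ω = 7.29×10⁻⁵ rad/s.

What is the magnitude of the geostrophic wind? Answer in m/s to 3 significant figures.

Coriolis parameter at 25°S:
f = 2Ω sin φ = 2 × 7.29×10⁻⁵ × sin 25° = 6.16×10⁻⁵ s⁻¹
In the Southern Hemisphere f is negative: f = −6.16×10⁻⁵ s⁻¹.
Component geostrophic relations (x east, y north):
u_g = −(1/(fρ)) ∂P/∂y,  v_g = (1/(fρ)) ∂P/∂x
u_g = −(1.3×10⁻³)/(−6.16×10⁻⁵ × 1.24) = 17.0 m/s;  v_g = (−2.7×10⁻³)/(−6.16×10⁻⁵ × 1.24) = 35.3 m/s
|V_g| = √(u_g² + v_g²) = 39.2 m/s

39.2 m/s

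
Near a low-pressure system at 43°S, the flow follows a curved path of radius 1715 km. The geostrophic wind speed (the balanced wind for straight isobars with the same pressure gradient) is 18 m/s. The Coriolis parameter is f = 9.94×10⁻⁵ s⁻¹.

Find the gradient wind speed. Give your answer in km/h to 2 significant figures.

Around a low, centrifugal force acts outward with Coriolis, so pressure-gradient force balances both:
(1/ρ)|∂P/∂n| = fV + V²/R  →  V² + fR·V − fR·V_g = 0
With fR = 9.94×10⁻⁵ × 1715×10³ m = 170 m/s:
V = [−fR + √((fR)² + 4 fR V_g)]/2 = [−170 + √(170² + 4×170×18)]/2 = 16.4 m/s
Subgeostrophic (V < V_g = 18 m/s), as expected around a low.
Converting: 16.4 m/s × 3.6 = 59 km/h

59 km/h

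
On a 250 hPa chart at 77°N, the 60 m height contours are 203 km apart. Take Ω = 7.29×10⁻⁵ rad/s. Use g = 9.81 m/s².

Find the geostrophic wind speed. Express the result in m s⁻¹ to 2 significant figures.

Coriolis parameter at 77°N:
f = 2Ω sin φ = 2 × 7.29×10⁻⁵ × sin 77° = 1.42×10⁻⁴ s⁻¹
Height gradient: |∂Z/∂n| = 60 m / 203000 m = 2.96×10⁻⁴
On a pressure surface, geostrophic balance gives V_g = (g/f)|∂Z/∂n|:
V_g = 9.81 × 2.96×10⁻⁴ / 1.42×10⁻⁴ = 20.4 m/s

20 m s⁻¹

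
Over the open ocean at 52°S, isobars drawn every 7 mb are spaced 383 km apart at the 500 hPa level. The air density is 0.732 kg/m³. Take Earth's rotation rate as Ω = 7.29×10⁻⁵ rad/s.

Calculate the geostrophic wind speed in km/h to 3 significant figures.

78.2 km/h

Coriolis parameter at 52°S:
f = 2Ω sin φ = 2 × 7.29×10⁻⁵ × sin 52° = 1.15×10⁻⁴ s⁻¹
Pressure gradient: |∂P/∂n| = 700 Pa / 383000 m = 1.83×10⁻³ Pa/m
Geostrophic balance (pressure-gradient force = Coriolis force):
V_g = (1/(fρ)) |∂P/∂n| = 1.83×10⁻³ / (1.15×10⁻⁴ × 0.732) = 21.7 m/s
Converting: 21.7 m/s × 3.6 = 78.2 km/h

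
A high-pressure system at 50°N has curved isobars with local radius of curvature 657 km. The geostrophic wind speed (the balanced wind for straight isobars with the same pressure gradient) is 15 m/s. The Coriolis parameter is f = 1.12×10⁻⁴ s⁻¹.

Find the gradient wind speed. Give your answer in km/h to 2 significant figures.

76 km/h

Around a high, pressure-gradient force acts outward with centrifugal, so Coriolis balances both:
fV = (1/ρ)|∂P/∂n| + V²/R  →  V² − fR·V + fR·V_g = 0
With fR = 1.12×10⁻⁴ × 657×10³ m = 73.6 m/s:
V = [fR − √((fR)² − 4 fR V_g)]/2 = [73.6 − √(73.6² − 4×73.6×15)]/2 = 21 m/s
Supergeostrophic (V > V_g = 15 m/s), as expected around a high.
Converting: 21 m/s × 3.6 = 76 km/h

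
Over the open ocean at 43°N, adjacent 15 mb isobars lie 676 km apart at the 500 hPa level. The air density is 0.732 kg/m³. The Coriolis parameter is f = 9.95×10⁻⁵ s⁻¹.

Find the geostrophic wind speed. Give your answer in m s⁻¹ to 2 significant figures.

30 m s⁻¹

Pressure gradient: |∂P/∂n| = 1500 Pa / 676000 m = 2.22×10⁻³ Pa/m
Geostrophic balance (pressure-gradient force = Coriolis force):
V_g = (1/(fρ)) |∂P/∂n| = 2.22×10⁻³ / (9.95×10⁻⁵ × 0.732) = 30.5 m/s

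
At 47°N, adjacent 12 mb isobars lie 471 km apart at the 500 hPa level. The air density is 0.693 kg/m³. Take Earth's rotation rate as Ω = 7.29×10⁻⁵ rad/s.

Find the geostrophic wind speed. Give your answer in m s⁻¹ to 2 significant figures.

Coriolis parameter at 47°N:
f = 2Ω sin φ = 2 × 7.29×10⁻⁵ × sin 47° = 1.07×10⁻⁴ s⁻¹
Pressure gradient: |∂P/∂n| = 1200 Pa / 471000 m = 2.55×10⁻³ Pa/m
Geostrophic balance (pressure-gradient force = Coriolis force):
V_g = (1/(fρ)) |∂P/∂n| = 2.55×10⁻³ / (1.07×10⁻⁴ × 0.693) = 34.5 m/s

34 m s⁻¹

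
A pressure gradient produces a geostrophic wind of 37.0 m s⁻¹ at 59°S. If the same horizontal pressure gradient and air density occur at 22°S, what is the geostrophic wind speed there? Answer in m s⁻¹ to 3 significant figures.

84.7 m s⁻¹

With the same pressure gradient and density, V_g ∝ 1/f ∝ 1/sin φ.
V₂ = V₁ · sin φ₁ / sin φ₂ = 37.0 × sin 59° / sin 22°
V₂ = 37.0 × 0.8572/0.3746 = 84.7 m s⁻¹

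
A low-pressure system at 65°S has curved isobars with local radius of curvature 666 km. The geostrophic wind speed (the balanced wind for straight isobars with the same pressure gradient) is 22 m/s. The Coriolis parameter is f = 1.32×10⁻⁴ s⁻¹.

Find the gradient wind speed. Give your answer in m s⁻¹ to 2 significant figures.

Around a low, centrifugal force acts outward with Coriolis, so pressure-gradient force balances both:
(1/ρ)|∂P/∂n| = fV + V²/R  →  V² + fR·V − fR·V_g = 0
With fR = 1.32×10⁻⁴ × 666×10³ m = 87.9 m/s:
V = [−fR + √((fR)² + 4 fR V_g)]/2 = [−87.9 + √(87.9² + 4×87.9×22)]/2 = 18.2 m/s
Subgeostrophic (V < V_g = 22 m/s), as expected around a low.

18 m s⁻¹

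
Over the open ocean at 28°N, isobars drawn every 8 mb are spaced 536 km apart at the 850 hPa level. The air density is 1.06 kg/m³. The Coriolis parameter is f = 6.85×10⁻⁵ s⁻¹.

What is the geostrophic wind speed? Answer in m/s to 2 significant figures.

Pressure gradient: |∂P/∂n| = 800 Pa / 536000 m = 1.49×10⁻³ Pa/m
Geostrophic balance (pressure-gradient force = Coriolis force):
V_g = (1/(fρ)) |∂P/∂n| = 1.49×10⁻³ / (6.85×10⁻⁵ × 1.06) = 20.6 m/s

21 m/s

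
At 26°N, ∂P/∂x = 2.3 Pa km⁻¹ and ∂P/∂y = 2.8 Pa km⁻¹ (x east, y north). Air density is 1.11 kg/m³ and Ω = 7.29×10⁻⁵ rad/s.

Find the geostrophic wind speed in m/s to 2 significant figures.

51 m/s

Coriolis parameter at 26°N:
f = 2Ω sin φ = 2 × 7.29×10⁻⁵ × sin 26° = 6.39×10⁻⁵ s⁻¹
Component geostrophic relations (x east, y north):
u_g = −(1/(fρ)) ∂P/∂y,  v_g = (1/(fρ)) ∂P/∂x
u_g = −(2.8×10⁻³)/(6.39×10⁻⁵ × 1.11) = −39.5 m/s;  v_g = (2.3×10⁻³)/(6.39×10⁻⁵ × 1.11) = 32.4 m/s
|V_g| = √(u_g² + v_g²) = 51.1 m/s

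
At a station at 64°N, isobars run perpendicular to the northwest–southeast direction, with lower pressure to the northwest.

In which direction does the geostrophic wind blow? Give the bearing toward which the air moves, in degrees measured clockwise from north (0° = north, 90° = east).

045°

The pressure-gradient force points toward the northwest (bearing 315°).
Geostrophic balance: in the Northern Hemisphere the Coriolis force deflects motion to the right, so the geostrophic wind blows 90° to the right of the pressure-gradient force (low pressure on the left).
Rotating 315° by 90° clockwise gives 045° — the wind blows toward the northeast.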